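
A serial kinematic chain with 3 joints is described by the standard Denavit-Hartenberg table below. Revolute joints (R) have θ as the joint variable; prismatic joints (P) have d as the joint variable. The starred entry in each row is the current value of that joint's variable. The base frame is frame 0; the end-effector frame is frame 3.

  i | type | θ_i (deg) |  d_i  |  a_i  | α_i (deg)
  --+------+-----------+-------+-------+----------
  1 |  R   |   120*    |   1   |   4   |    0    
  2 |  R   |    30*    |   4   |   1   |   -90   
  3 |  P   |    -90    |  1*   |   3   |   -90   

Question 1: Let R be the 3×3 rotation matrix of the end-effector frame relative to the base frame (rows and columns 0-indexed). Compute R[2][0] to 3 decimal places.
End-effector x-axis (col 0 of R) = (-0.0000,0.0000,1.0000)
R[2][0] = 1.0000

1.000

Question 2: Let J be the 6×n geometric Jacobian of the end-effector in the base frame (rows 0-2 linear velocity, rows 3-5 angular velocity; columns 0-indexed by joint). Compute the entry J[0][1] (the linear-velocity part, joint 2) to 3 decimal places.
axis z_1 = (0.0000,0.0000,1.0000); lever o_n−o_1 = (-1.3660,-0.3660,7.0000)
cross product → J_v[:, 1] = (0.3660,-1.3660,0.0000)
J_ω[:, 1] = z_1
entry J[0][1] = 0.3660

0.366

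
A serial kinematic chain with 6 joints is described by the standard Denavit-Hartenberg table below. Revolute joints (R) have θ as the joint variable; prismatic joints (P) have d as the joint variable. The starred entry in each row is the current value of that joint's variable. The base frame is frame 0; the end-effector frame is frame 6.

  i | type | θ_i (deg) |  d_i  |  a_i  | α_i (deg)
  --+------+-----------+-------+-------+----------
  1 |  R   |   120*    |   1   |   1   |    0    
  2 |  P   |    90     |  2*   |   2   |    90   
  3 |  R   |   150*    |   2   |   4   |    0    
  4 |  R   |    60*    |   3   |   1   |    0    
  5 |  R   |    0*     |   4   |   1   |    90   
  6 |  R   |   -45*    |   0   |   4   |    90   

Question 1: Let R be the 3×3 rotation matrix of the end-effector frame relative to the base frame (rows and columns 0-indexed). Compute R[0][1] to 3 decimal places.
End-effector y-axis (col 1 of R) = (0.4330,0.2500,0.8660)
R[0][1] = 0.4330

0.433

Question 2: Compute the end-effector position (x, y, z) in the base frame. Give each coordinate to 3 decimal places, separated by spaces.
1.303 9.034 2.586

after link 1: o_1 = (-0.5000, 0.8660, 1.0000)
after link 2: o_2 = (-2.2321, -0.1340, 3.0000)
after link 3: o_3 = (-0.2321, 3.3301, 5.0000)
after link 4: o_4 = (-0.9821, 6.3612, 4.5000)
after link 5: o_5 = (-2.2321, 10.2583, 4.0000)
after link 6: o_6 = (1.3035, 9.0336, 2.5858)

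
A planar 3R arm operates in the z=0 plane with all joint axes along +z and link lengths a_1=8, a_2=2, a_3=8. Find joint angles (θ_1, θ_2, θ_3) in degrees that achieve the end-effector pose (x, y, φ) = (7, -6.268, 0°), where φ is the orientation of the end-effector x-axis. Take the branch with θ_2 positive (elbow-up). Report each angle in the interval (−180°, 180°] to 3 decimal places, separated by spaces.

wrist centre = target − a_3·(cos φ, sin φ) = (-1.0000, -6.2680)
cos θ_2 = (40.2878−8²−2²)/(2·8·2) = -0.8660; θ_2 = 149.9977° (elbow-up)
β = atan2(-6.2680,-1.0000) = -99.0646°; ψ = atan2(1.0001,6.2680) = 9.0652°
θ_1 = β − ψ = -108.1298°
θ_3 = φ − θ_1 − θ_2 = -41.8679° (wrapped to (-180°,180°])

-108.130 149.998 -41.868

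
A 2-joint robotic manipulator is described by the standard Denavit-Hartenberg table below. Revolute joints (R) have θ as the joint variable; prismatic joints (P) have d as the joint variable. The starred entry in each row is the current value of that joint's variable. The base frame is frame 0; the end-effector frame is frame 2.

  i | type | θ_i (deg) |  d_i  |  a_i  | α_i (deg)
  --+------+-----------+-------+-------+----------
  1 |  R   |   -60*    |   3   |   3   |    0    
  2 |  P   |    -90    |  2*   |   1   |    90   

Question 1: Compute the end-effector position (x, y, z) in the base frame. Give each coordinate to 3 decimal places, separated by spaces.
after link 1: o_1 = (1.5000, -2.5981, 3.0000)
after link 2: o_2 = (0.6340, -3.0981, 5.0000)

0.634 -3.098 5.000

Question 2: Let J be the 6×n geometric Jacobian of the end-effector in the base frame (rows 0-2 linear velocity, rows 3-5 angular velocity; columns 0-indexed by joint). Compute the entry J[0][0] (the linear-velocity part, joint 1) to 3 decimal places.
axis z_0 = ẑ; lever o_n−o_0 = (0.6340,-3.0981,5.0000)
cross product → J_v[:, 0] = (3.0981,0.6340,-0.0000)
J_ω[:, 0] = z_0
entry J[0][0] = 3.0981

3.098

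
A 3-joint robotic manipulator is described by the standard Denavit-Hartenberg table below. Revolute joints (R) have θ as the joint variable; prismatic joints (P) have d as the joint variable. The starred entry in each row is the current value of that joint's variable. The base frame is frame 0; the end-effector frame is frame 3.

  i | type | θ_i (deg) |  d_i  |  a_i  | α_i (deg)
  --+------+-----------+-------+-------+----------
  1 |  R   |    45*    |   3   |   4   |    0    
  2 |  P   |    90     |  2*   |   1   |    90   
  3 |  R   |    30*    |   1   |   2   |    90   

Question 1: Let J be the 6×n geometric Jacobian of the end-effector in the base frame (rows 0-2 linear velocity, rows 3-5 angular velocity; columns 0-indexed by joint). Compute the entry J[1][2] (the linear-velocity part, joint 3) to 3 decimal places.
-0.707

axis z_2 = (0.7071,0.7071,0.0000); lever o_n−o_2 = (-0.5176,1.9319,1.0000)
cross product → J_v[:, 2] = (0.7071,-0.7071,1.7321)
J_ω[:, 2] = z_2
entry J[1][2] = -0.7071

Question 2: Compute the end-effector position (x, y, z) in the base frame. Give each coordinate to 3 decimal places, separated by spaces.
after link 1: o_1 = (2.8284, 2.8284, 3.0000)
after link 2: o_2 = (2.1213, 3.5355, 5.0000)
after link 3: o_3 = (1.6037, 5.4674, 6.0000)

1.604 5.467 6.000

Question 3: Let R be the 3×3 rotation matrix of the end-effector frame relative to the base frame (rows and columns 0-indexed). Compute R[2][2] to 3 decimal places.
-0.866

End-effector z-axis (col 2 of R) = (-0.3536,0.3536,-0.8660)
R[2][2] = -0.8660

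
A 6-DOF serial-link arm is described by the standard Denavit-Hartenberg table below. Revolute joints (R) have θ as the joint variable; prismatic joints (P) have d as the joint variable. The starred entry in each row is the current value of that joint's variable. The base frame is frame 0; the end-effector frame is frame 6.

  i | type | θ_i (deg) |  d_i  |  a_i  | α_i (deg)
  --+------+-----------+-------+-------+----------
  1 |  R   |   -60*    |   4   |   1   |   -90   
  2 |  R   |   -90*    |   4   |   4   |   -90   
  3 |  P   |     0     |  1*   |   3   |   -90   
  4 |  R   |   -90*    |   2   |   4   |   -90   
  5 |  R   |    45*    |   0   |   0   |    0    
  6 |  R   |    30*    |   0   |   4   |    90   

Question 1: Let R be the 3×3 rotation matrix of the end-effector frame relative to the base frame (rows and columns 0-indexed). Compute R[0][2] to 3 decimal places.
0.259

End-effector z-axis (col 2 of R) = (0.2588,-0.9659,0.0000)
R[0][2] = 0.2588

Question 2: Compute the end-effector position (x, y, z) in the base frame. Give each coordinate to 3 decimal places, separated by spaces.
8.596 -3.161 11.000

after link 1: o_1 = (0.5000, -0.8660, 4.0000)
after link 2: o_2 = (3.9641, 1.1340, 8.0000)
after link 3: o_3 = (4.4641, 0.2679, 11.0000)
after link 4: o_4 = (4.7321, -4.1962, 11.0000)
after link 5: o_5 = (4.7321, -4.1962, 11.0000)
after link 6: o_6 = (8.5958, -3.1609, 11.0000)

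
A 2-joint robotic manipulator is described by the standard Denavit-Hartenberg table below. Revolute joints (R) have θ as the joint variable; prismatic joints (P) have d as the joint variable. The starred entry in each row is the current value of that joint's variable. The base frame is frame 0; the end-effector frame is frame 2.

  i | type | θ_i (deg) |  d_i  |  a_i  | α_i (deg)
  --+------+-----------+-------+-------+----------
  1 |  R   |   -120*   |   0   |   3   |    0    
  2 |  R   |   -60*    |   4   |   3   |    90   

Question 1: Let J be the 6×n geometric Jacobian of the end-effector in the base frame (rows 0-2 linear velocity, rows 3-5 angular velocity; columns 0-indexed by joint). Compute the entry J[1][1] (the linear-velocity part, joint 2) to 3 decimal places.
-3.000

axis z_1 = (0.0000,0.0000,1.0000); lever o_n−o_1 = (-3.0000,-0.0000,4.0000)
cross product → J_v[:, 1] = (0.0000,-3.0000,0.0000)
J_ω[:, 1] = z_1
entry J[1][1] = -3.0000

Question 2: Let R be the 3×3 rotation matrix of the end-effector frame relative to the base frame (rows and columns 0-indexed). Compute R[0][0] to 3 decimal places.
End-effector x-axis (col 0 of R) = (-1.0000,-0.0000,0.0000)
R[0][0] = -1.0000

-1.000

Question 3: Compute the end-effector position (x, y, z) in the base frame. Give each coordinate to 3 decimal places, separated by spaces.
after link 1: o_1 = (-1.5000, -2.5981, 0.0000)
after link 2: o_2 = (-4.5000, -2.5981, 4.0000)

-4.500 -2.598 4.000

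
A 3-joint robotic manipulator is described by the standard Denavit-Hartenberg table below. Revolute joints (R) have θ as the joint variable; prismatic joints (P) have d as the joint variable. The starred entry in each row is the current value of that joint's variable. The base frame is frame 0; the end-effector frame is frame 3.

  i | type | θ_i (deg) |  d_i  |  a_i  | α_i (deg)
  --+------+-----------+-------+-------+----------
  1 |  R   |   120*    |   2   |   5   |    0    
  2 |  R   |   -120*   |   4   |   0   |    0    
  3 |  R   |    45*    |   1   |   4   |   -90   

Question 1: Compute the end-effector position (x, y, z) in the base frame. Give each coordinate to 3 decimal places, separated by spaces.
after link 1: o_1 = (-2.5000, 4.3301, 2.0000)
after link 2: o_2 = (-2.5000, 4.3301, 6.0000)
after link 3: o_3 = (0.3284, 7.1586, 7.0000)

0.328 7.159 7.000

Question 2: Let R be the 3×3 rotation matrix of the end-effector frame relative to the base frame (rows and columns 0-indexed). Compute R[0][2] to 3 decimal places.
End-effector z-axis (col 2 of R) = (-0.7071,0.7071,0.0000)
R[0][2] = -0.7071

-0.707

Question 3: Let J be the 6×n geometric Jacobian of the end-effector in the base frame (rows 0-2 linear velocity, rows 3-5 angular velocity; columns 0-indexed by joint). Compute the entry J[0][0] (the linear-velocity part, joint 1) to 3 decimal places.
axis z_0 = ẑ; lever o_n−o_0 = (0.3284,7.1586,7.0000)
cross product → J_v[:, 0] = (-7.1586,0.3284,0.0000)
J_ω[:, 0] = z_0
entry J[0][0] = -7.1586

-7.159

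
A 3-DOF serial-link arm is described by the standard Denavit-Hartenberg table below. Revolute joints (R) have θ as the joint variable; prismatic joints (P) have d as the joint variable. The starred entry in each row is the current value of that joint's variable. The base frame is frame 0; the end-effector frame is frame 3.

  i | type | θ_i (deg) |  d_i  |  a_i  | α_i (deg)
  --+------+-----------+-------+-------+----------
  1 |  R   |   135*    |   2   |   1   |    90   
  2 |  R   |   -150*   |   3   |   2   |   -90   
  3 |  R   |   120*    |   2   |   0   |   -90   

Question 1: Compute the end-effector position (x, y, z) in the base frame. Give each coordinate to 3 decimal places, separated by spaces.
after link 1: o_1 = (-0.7071, 0.7071, 2.0000)
after link 2: o_2 = (2.6390, 1.6037, 1.0000)
after link 3: o_3 = (1.9319, 2.3108, -0.7321)

1.932 2.311 -0.732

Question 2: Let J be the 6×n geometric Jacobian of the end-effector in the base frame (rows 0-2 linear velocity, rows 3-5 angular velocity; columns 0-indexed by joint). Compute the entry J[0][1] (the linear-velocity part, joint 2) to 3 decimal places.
axis z_1 = (0.7071,0.7071,0.0000); lever o_n−o_1 = (2.6390,1.6037,-2.7321)
cross product → J_v[:, 1] = (-1.9319,1.9319,-0.7321)
J_ω[:, 1] = z_1
entry J[0][1] = -1.9319

-1.932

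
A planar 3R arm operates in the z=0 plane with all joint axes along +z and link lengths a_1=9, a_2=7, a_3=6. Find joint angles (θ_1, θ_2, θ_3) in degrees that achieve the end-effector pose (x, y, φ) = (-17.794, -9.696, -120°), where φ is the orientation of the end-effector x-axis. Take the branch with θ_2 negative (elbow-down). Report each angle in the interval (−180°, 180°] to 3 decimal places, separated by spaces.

wrist centre = target − a_3·(cos φ, sin φ) = (-14.7940, -4.4998)
cos θ_2 = (239.1111−9²−7²)/(2·9·7) = 0.8660; θ_2 = -30.0074° (elbow-down)
β = atan2(-4.4998,-14.7940) = -163.0820°; ψ = atan2(-3.5008,15.0617) = -13.0849°
θ_1 = β − ψ = -149.9971°
θ_3 = φ − θ_1 − θ_2 = 60.0045° (wrapped to (-180°,180°])

-149.997 -30.007 60.004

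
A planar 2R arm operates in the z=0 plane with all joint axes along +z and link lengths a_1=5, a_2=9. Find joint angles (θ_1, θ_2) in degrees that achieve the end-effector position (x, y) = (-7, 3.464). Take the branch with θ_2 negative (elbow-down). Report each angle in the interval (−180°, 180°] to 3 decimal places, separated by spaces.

cos θ_2 = (60.9993−5²−9²)/(2·5·9) = -0.5000; θ_2 = -120.0005° (elbow-down)
β = atan2(3.4640,-7.0000) = 153.6712°; ψ = atan2(-7.7942,0.4999) = -86.3300°
θ_1 = β − ψ = 240.0012°

-119.999 -120.001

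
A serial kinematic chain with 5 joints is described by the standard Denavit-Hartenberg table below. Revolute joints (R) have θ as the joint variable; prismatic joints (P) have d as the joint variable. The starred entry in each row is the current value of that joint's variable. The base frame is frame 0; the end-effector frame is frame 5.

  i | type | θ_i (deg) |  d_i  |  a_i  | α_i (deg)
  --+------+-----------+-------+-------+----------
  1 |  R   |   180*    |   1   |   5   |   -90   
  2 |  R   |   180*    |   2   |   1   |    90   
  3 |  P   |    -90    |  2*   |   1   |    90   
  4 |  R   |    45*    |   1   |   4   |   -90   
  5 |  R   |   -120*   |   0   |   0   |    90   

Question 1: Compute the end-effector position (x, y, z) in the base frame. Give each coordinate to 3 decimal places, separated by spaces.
after link 1: o_1 = (-5.0000, 0.0000, 1.0000)
after link 2: o_2 = (-4.0000, -2.0000, 1.0000)
after link 3: o_3 = (-4.0000, -1.0000, -1.0000)
after link 4: o_4 = (-5.0000, 1.8284, -3.8284)
after link 5: o_5 = (-5.0000, 1.8284, -3.8284)

-5.000 1.828 -3.828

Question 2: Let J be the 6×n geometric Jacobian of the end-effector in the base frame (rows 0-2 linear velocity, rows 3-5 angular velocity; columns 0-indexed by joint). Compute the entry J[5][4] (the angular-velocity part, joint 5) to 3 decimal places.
-0.707

axis z_4 = (-0.0000,-0.7071,-0.7071); lever o_n−o_4 = (0.0000,0.0000,0.0000)
cross product → J_v[:, 4] = (0.0000,0.0000,0.0000)
J_ω[:, 4] = z_4
entry J[5][4] = -0.7071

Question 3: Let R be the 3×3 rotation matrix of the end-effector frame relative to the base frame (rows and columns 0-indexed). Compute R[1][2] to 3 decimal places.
End-effector z-axis (col 2 of R) = (0.5000,-0.6124,0.6124)
R[1][2] = -0.6124

-0.612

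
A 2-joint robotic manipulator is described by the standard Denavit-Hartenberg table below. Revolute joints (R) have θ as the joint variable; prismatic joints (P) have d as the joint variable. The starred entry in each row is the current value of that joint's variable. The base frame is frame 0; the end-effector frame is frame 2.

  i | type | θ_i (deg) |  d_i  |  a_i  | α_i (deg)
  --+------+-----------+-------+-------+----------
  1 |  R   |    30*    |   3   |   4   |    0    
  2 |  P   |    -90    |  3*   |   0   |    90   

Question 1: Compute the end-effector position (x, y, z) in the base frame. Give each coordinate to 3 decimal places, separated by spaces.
3.464 2.000 6.000

after link 1: o_1 = (3.4641, 2.0000, 3.0000)
after link 2: o_2 = (3.4641, 2.0000, 6.0000)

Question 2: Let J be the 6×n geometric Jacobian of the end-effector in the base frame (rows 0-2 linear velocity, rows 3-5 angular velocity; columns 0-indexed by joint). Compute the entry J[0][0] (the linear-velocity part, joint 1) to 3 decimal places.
axis z_0 = ẑ; lever o_n−o_0 = (3.4641,2.0000,6.0000)
cross product → J_v[:, 0] = (-2.0000,3.4641,0.0000)
J_ω[:, 0] = z_0
entry J[0][0] = -2.0000

-2.000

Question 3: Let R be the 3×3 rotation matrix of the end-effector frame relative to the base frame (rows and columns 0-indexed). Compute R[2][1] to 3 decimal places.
End-effector y-axis (col 1 of R) = (0.0000,0.0000,1.0000)
R[2][1] = 1.0000

1.000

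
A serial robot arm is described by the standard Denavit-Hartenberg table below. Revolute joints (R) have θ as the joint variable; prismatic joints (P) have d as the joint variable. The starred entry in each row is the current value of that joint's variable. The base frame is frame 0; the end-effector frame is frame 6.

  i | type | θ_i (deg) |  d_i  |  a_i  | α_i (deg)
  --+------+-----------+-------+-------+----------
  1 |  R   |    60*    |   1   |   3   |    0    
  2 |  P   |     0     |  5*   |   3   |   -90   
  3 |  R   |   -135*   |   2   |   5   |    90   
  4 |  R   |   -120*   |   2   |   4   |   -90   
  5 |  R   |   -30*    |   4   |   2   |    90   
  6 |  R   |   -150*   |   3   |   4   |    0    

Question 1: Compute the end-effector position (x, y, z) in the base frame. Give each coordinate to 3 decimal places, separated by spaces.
after link 1: o_1 = (1.5000, 2.5981, 1.0000)
after link 2: o_2 = (3.0000, 5.1962, 6.0000)
after link 3: o_3 = (-0.4998, 3.1343, 9.5355)
after link 4: o_4 = (2.5002, 1.4022, 6.7071)
after link 5: o_5 = (4.2592, -2.5511, 7.8371)
after link 6: o_6 = (-0.4712, -0.9501, 7.5910)

-0.471 -0.950 7.591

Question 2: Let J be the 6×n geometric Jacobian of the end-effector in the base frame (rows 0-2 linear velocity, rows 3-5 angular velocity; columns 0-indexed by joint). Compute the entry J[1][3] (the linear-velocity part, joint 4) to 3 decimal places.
axis z_3 = (-0.3536,-0.6124,-0.7071); lever o_n−o_3 = (0.0286,-4.0844,-1.9445)
cross product → J_v[:, 3] = (-1.6973,-0.7078,1.4616)
J_ω[:, 3] = z_3
entry J[1][3] = -0.7078

-0.708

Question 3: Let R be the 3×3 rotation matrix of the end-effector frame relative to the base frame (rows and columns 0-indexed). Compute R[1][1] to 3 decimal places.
End-effector y-axis (col 1 of R) = (0.2031,0.4678,-0.8602)
R[1][1] = 0.4678

0.468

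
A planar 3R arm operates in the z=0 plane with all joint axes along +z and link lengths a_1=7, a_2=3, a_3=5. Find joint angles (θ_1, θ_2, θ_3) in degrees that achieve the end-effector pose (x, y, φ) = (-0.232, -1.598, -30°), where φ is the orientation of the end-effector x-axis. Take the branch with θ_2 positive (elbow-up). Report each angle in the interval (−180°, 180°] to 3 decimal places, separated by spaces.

wrist centre = target − a_3·(cos φ, sin φ) = (-4.5621, 0.9020)
cos θ_2 = (21.6266−7²−3²)/(2·7·3) = -0.8660; θ_2 = 150.0009° (elbow-up)
β = atan2(0.9020,-4.5621) = 168.8160°; ψ = atan2(1.5000,4.4019) = 18.8167°
θ_1 = β − ψ = 149.9993°
θ_3 = φ − θ_1 − θ_2 = 29.9998° (wrapped to (-180°,180°])

149.999 150.001 30.000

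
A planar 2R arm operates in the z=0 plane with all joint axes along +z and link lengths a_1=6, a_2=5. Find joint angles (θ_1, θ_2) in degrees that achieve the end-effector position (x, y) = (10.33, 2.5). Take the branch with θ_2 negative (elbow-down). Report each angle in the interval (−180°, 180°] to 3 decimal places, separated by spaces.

27.212 -30.005

cos θ_2 = (112.9589−6²−5²)/(2·6·5) = 0.8660; θ_2 = -30.0050° (elbow-down)
β = atan2(2.5000,10.3300) = 13.6048°; ψ = atan2(-2.5004,10.3299) = -13.6069°
θ_1 = β − ψ = 27.2116°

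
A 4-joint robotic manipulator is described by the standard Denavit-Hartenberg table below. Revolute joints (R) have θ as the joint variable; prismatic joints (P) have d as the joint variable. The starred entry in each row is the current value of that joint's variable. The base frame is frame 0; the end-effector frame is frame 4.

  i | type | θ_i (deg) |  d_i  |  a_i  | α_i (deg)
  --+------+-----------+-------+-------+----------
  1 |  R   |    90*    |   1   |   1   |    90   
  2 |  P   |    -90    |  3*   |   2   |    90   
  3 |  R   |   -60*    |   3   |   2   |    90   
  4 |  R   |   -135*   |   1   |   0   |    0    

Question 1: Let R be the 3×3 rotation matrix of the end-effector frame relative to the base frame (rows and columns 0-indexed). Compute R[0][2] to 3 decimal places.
End-effector z-axis (col 2 of R) = (-0.5000,-0.0000,0.8660)
R[0][2] = -0.5000

-0.500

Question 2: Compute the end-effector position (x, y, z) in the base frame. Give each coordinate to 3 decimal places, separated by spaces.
0.768 -2.000 -1.134

after link 1: o_1 = (0.0000, 1.0000, 1.0000)
after link 2: o_2 = (3.0000, 1.0000, -1.0000)
after link 3: o_3 = (1.2679, -2.0000, -2.0000)
after link 4: o_4 = (0.7679, -2.0000, -1.1340)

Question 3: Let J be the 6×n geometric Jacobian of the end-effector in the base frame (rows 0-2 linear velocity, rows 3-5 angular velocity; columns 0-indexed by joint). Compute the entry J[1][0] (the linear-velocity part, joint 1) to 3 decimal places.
0.768

axis z_0 = ẑ; lever o_n−o_0 = (0.7679,-2.0000,-1.1340)
cross product → J_v[:, 0] = (2.0000,0.7679,-0.0000)
J_ω[:, 0] = z_0
entry J[1][0] = 0.7679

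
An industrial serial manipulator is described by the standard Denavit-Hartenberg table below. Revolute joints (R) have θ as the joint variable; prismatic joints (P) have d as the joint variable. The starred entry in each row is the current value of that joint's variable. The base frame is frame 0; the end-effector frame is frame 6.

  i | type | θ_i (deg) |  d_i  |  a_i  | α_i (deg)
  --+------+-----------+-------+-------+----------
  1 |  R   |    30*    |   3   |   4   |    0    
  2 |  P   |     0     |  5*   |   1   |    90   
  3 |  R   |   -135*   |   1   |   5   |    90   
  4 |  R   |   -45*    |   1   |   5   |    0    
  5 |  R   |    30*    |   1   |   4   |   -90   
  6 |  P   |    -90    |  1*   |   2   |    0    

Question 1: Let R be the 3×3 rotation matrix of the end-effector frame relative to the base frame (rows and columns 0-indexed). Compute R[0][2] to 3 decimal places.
0.324

End-effector z-axis (col 2 of R) = (0.3245,-0.9280,-0.1830)
R[0][2] = 0.3245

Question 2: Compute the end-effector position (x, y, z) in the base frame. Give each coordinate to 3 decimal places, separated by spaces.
after link 1: o_1 = (3.4641, 2.0000, 3.0000)
after link 2: o_2 = (4.3301, 2.5000, 8.0000)
after link 3: o_3 = (1.7683, -0.1338, 4.4645)
after link 4: o_4 = (-2.7769, 1.3245, 2.6716)
after link 5: o_5 = (-6.2730, 0.5015, 0.6466)
after link 6: o_6 = (-7.1732, -1.1336, 1.8778)

-7.173 -1.134 1.878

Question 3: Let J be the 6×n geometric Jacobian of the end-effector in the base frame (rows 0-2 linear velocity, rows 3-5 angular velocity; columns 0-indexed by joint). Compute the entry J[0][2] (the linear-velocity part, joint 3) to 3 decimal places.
5.302

axis z_2 = (0.5000,-0.8660,0.0000); lever o_n−o_2 = (-11.5034,-3.6336,-6.1222)
cross product → J_v[:, 2] = (5.3020,3.0611,-11.7790)
J_ω[:, 2] = z_2
entry J[0][2] = 5.3020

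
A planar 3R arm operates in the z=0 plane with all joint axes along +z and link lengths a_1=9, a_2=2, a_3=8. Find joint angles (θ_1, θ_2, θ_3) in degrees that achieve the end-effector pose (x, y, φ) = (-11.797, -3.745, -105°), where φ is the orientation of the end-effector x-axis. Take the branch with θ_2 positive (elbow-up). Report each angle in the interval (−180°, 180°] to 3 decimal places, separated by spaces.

wrist centre = target − a_3·(cos φ, sin φ) = (-9.7264, 3.9824)
cos θ_2 = (110.4633−9²−2²)/(2·9·2) = 0.7073; θ_2 = 44.9831° (elbow-up)
β = atan2(3.9824,-9.7264) = 157.7338°; ψ = atan2(1.4138,10.4146) = 7.7307°
θ_1 = β − ψ = 150.0031°
θ_3 = φ − θ_1 − θ_2 = 60.0138° (wrapped to (-180°,180°])

150.003 44.983 60.014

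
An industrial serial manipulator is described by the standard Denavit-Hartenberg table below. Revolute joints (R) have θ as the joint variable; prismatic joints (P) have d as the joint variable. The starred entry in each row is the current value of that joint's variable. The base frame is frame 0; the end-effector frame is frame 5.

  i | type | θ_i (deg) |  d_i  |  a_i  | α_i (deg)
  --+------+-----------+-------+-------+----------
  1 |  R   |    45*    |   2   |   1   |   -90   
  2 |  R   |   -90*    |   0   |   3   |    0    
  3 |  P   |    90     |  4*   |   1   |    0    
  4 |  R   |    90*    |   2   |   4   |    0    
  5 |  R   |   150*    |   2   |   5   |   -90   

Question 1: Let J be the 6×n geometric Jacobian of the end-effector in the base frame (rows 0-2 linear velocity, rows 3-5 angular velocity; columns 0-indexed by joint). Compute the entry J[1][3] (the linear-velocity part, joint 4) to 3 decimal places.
0.233

axis z_3 = (-0.7071,0.7071,0.0000); lever o_n−o_3 = (-4.5962,1.0607,0.3301)
cross product → J_v[:, 3] = (0.2334,0.2334,2.5000)
J_ω[:, 3] = z_3
entry J[1][3] = 0.2334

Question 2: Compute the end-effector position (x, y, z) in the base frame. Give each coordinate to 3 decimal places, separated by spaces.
-6.010 5.303 5.330

after link 1: o_1 = (0.7071, 0.7071, 2.0000)
after link 2: o_2 = (0.7071, 0.7071, 5.0000)
after link 3: o_3 = (-1.4142, 4.2426, 5.0000)
after link 4: o_4 = (-2.8284, 5.6569, 1.0000)
after link 5: o_5 = (-6.0104, 5.3033, 5.3301)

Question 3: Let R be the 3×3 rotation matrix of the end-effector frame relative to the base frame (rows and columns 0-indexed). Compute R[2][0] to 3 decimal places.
0.866

End-effector x-axis (col 0 of R) = (-0.3536,-0.3536,0.8660)
R[2][0] = 0.8660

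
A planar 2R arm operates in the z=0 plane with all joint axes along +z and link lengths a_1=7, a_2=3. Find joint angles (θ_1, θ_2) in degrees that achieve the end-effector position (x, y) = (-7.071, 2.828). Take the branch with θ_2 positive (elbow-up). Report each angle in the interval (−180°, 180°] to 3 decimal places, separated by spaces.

135.002 90.005

cos θ_2 = (57.9966−7²−3²)/(2·7·3) = -0.0001; θ_2 = 90.0046° (elbow-up)
β = atan2(2.8280,-7.0710) = 158.2014°; ψ = atan2(3.0000,6.9998) = 23.1993°
θ_1 = β − ψ = 135.0021°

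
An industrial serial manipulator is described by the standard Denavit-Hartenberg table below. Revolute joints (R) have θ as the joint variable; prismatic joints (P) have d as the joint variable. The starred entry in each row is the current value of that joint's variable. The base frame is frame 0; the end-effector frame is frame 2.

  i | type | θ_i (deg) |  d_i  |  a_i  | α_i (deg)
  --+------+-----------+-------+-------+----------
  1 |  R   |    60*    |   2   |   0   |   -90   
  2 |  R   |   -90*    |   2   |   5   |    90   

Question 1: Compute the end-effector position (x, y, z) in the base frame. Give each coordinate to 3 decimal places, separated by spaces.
after link 1: o_1 = (0.0000, 0.0000, 2.0000)
after link 2: o_2 = (-1.7321, 1.0000, 7.0000)

-1.732 1.000 7.000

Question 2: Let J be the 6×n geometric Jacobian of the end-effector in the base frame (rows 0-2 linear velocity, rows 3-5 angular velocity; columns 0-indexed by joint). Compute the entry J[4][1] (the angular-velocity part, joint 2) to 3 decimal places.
axis z_1 = (-0.8660,0.5000,0.0000); lever o_n−o_1 = (-1.7321,1.0000,5.0000)
cross product → J_v[:, 1] = (2.5000,4.3301,-0.0000)
J_ω[:, 1] = z_1
entry J[4][1] = 0.5000

0.500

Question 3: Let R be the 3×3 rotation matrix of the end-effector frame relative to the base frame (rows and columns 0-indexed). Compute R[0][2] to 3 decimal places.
-0.500

End-effector z-axis (col 2 of R) = (-0.5000,-0.8660,0.0000)
R[0][2] = -0.5000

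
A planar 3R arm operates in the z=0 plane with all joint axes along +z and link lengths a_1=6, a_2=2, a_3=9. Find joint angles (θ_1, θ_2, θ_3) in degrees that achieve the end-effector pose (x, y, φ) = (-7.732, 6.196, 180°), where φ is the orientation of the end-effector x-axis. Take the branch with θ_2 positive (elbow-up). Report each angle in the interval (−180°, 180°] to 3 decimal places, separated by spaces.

59.999 90.004 29.997

wrist centre = target − a_3·(cos φ, sin φ) = (1.2680, 6.1960)
cos θ_2 = (39.9982−6²−2²)/(2·6·2) = -0.0001; θ_2 = 90.0042° (elbow-up)
β = atan2(6.1960,1.2680) = 78.4342°; ψ = atan2(2.0000,5.9999) = 18.4354°
θ_1 = β − ψ = 59.9989°
θ_3 = φ − θ_1 − θ_2 = 29.9969° (wrapped to (-180°,180°])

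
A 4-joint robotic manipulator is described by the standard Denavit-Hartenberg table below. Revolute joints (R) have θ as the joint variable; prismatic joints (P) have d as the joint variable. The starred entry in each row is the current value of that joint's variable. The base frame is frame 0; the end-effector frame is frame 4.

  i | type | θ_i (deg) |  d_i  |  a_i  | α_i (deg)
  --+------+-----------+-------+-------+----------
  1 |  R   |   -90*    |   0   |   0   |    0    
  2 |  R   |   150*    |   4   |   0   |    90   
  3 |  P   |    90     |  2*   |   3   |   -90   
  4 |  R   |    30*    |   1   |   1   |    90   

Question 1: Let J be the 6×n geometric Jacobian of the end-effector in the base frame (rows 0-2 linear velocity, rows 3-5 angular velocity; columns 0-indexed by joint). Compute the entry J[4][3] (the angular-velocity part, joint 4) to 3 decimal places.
axis z_3 = (-0.5000,-0.8660,0.0000); lever o_n−o_3 = (-0.9330,-0.6160,0.8660)
cross product → J_v[:, 3] = (-0.7500,0.4330,-0.5000)
J_ω[:, 3] = z_3
entry J[4][3] = -0.8660

-0.866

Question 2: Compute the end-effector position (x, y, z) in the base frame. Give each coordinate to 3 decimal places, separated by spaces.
after link 1: o_1 = (0.0000, 0.0000, 0.0000)
after link 2: o_2 = (0.0000, 0.0000, 4.0000)
after link 3: o_3 = (1.7321, -1.0000, 7.0000)
after link 4: o_4 = (0.7990, -1.6160, 7.8660)

0.799 -1.616 7.866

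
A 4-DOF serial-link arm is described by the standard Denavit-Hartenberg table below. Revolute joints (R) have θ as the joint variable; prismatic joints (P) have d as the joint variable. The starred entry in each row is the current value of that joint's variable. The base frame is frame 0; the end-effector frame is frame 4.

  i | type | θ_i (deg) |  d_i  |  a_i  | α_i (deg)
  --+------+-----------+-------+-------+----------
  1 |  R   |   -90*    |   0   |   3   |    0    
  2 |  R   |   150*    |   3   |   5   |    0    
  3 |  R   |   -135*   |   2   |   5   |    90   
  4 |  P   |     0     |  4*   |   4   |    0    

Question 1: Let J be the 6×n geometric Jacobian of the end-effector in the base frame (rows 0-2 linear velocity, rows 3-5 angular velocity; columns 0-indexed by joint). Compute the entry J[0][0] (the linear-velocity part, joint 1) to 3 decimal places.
axis z_0 = ẑ; lever o_n−o_0 = (0.9657,-8.3985,5.0000)
cross product → J_v[:, 0] = (8.3985,0.9657,-0.0000)
J_ω[:, 0] = z_0
entry J[0][0] = 8.3985

8.398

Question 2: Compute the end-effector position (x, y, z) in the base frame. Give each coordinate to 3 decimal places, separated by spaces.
0.966 -8.398 5.000

after link 1: o_1 = (0.0000, -3.0000, 0.0000)
after link 2: o_2 = (2.5000, 1.3301, 3.0000)
after link 3: o_3 = (3.7941, -3.4995, 5.0000)
after link 4: o_4 = (0.9657, -8.3985, 5.0000)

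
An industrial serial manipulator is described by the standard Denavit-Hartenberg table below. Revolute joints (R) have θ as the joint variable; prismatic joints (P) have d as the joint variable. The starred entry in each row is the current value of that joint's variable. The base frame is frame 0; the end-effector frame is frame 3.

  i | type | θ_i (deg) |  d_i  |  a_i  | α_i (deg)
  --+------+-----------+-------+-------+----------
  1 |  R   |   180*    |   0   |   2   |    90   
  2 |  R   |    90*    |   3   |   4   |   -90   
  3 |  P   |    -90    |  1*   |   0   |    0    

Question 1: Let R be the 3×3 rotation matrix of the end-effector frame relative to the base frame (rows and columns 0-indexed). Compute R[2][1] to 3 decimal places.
1.000

End-effector y-axis (col 1 of R) = (-0.0000,-0.0000,1.0000)
R[2][1] = 1.0000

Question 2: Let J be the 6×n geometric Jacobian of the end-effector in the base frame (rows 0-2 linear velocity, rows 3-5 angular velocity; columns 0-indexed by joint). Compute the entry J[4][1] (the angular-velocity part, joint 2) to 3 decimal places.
axis z_1 = (0.0000,1.0000,0.0000); lever o_n−o_1 = (1.0000,3.0000,4.0000)
cross product → J_v[:, 1] = (4.0000,-0.0000,-1.0000)
J_ω[:, 1] = z_1
entry J[4][1] = 1.0000

1.000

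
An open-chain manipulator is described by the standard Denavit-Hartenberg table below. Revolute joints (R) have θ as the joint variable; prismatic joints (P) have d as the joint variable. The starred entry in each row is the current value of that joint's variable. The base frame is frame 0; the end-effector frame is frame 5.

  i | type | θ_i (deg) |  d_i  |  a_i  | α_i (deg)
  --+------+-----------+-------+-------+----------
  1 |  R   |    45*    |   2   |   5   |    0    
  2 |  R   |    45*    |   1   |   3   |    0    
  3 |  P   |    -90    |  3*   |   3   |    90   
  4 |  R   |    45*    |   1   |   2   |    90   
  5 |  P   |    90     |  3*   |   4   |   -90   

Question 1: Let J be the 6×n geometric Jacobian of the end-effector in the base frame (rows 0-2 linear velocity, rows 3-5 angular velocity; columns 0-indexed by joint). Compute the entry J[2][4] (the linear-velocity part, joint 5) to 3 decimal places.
-0.707

prismatic axis z_4 = (0.7071,-0.0000,-0.7071)
J_v[:, 4] = z_4; J_ω[:, 4] = (0,0,0)
entry J[2][4] = -0.7071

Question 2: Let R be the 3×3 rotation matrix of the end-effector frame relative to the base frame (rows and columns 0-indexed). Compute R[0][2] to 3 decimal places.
-0.707

End-effector z-axis (col 2 of R) = (-0.7071,0.0000,-0.7071)
R[0][2] = -0.7071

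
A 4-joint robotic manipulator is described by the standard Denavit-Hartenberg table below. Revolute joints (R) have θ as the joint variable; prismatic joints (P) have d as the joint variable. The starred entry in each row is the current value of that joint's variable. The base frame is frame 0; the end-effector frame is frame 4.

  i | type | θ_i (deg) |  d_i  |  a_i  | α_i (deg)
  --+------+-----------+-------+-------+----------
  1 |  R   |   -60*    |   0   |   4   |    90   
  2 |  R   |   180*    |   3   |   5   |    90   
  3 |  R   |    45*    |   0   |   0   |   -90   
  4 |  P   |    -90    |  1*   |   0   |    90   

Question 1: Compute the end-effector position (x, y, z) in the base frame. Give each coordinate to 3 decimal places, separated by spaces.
after link 1: o_1 = (2.0000, -3.4641, 0.0000)
after link 2: o_2 = (-3.0981, -0.6340, 0.0000)
after link 3: o_3 = (-3.0981, -0.6340, 0.0000)
after link 4: o_4 = (-3.3569, -1.5999, 0.0000)

-3.357 -1.600 0.000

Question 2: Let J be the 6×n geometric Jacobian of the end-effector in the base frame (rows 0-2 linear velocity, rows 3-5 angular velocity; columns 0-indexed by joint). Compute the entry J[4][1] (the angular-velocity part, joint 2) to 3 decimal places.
-0.500

axis z_1 = (-0.8660,-0.5000,0.0000); lever o_n−o_1 = (-5.3569,1.8642,0.0000)
cross product → J_v[:, 1] = (-0.0000,0.0000,-4.2929)
J_ω[:, 1] = z_1
entry J[4][1] = -0.5000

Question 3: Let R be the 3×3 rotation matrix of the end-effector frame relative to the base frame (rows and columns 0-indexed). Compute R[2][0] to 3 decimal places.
End-effector x-axis (col 0 of R) = (0.0000,-0.0000,1.0000)
R[2][0] = 1.0000

1.000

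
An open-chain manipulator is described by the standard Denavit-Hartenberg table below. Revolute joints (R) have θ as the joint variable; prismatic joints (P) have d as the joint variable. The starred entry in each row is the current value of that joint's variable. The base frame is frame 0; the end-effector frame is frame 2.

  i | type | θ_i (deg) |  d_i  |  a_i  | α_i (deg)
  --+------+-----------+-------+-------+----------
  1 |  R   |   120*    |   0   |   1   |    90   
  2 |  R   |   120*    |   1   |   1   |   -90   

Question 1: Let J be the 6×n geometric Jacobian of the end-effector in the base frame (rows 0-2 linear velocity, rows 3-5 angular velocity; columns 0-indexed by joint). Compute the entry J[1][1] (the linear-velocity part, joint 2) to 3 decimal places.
-0.750

axis z_1 = (0.8660,0.5000,0.0000); lever o_n−o_1 = (1.1160,0.0670,0.8660)
cross product → J_v[:, 1] = (0.4330,-0.7500,-0.5000)
J_ω[:, 1] = z_1
entry J[1][1] = -0.7500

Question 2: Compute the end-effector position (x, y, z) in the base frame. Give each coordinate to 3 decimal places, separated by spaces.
after link 1: o_1 = (-0.5000, 0.8660, 0.0000)
after link 2: o_2 = (0.6160, 0.9330, 0.8660)

0.616 0.933 0.866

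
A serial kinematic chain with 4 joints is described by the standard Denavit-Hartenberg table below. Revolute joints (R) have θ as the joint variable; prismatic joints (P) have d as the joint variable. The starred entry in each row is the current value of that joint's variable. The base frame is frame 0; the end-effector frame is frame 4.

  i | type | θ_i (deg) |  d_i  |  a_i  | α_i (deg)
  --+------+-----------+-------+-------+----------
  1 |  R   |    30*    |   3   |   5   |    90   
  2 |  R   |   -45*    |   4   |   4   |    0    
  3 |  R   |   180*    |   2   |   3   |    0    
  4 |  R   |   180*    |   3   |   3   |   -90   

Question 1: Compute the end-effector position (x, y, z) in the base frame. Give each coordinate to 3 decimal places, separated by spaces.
11.280 -3.880 0.172

after link 1: o_1 = (4.3301, 2.5000, 3.0000)
after link 2: o_2 = (8.7796, 0.4501, 0.1716)
after link 3: o_3 = (7.9425, -2.3426, 2.2929)
after link 4: o_4 = (11.2796, -3.8800, 0.1716)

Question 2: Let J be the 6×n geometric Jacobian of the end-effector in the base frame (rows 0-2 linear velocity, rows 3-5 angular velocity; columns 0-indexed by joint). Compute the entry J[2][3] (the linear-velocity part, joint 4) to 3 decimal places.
2.121

axis z_3 = (0.5000,-0.8660,0.0000); lever o_n−o_3 = (3.3371,-1.5374,-2.1213)
cross product → J_v[:, 3] = (1.8371,1.0607,2.1213)
J_ω[:, 3] = z_3
entry J[2][3] = 2.1213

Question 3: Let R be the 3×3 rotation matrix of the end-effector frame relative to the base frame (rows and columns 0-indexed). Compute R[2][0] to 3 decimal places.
-0.707

End-effector x-axis (col 0 of R) = (0.6124,0.3536,-0.7071)
R[2][0] = -0.7071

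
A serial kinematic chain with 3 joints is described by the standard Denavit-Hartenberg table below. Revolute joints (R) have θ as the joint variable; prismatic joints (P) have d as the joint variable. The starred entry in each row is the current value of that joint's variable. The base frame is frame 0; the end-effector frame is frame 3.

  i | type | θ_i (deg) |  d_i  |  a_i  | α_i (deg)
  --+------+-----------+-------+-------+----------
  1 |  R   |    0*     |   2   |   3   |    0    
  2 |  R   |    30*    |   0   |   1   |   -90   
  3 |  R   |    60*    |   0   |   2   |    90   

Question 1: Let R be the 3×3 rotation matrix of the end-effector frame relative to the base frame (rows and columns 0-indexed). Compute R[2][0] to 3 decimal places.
End-effector x-axis (col 0 of R) = (0.4330,0.2500,-0.8660)
R[2][0] = -0.8660

-0.866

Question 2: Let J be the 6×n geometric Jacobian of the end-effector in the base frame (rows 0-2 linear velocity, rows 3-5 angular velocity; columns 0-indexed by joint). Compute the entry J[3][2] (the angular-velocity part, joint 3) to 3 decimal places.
-0.500

axis z_2 = (-0.5000,0.8660,0.0000); lever o_n−o_2 = (0.8660,0.5000,-1.7321)
cross product → J_v[:, 2] = (-1.5000,-0.8660,-1.0000)
J_ω[:, 2] = z_2
entry J[3][2] = -0.5000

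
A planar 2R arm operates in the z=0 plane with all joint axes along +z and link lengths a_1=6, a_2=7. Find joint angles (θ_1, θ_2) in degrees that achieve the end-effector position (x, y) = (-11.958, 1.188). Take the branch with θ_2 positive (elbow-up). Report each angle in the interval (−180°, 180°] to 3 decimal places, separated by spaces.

150.006 44.992

cos θ_2 = (144.4051−6²−7²)/(2·6·7) = 0.7072; θ_2 = 44.9921° (elbow-up)
β = atan2(1.1880,-11.9580) = 174.3264°; ψ = atan2(4.9491,10.9504) = 24.3207°
θ_1 = β − ψ = 150.0057°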